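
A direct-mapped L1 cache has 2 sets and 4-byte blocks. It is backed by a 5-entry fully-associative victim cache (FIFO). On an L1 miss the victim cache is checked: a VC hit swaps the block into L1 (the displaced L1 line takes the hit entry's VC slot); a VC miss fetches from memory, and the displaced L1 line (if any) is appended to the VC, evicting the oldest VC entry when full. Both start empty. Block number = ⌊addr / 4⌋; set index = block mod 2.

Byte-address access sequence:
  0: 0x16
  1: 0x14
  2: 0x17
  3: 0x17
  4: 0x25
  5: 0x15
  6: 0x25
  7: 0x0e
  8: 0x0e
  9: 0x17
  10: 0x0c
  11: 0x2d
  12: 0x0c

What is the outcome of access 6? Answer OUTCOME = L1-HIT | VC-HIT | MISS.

OUTCOME = VC-HIT

#0 0x16→b5/s1 MISS; vc=[]
#1 0x14→b5/s1 L1-HIT; vc=[]
#2 0x17→b5/s1 L1-HIT; vc=[]
#3 0x17→b5/s1 L1-HIT; vc=[]
#4 0x25→b9/s1 MISS; vc=[5]
#5 0x15→b5/s1 VC-HIT; vc=[9]
#6 0x25→b9/s1 VC-HIT; vc=[5]
#7 0xe→b3/s1 MISS; vc=[5,9]
#8 0xe→b3/s1 L1-HIT; vc=[5,9]
#9 0x17→b5/s1 VC-HIT; vc=[3,9]
#10 0xc→b3/s1 VC-HIT; vc=[5,9]
#11 0x2d→b11/s1 MISS; vc=[5,9,3]
#12 0xc→b3/s1 VC-HIT; vc=[5,9,11]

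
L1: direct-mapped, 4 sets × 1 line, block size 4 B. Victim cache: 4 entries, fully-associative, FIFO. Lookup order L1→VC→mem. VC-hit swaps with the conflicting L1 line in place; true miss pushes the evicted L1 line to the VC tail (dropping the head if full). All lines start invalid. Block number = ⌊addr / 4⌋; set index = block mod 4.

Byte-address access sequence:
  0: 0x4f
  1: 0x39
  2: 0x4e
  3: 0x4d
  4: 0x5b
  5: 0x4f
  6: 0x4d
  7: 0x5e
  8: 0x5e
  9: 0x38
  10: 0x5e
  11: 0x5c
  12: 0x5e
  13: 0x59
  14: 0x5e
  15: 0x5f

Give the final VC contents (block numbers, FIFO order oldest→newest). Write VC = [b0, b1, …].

0: 0x4f (blk 19, set 3) → MISS  vc=[]
1: 0x39 (blk 14, set 2) → MISS  vc=[]
2: 0x4e (blk 19, set 3) → L1-HIT  vc=[]
3: 0x4d (blk 19, set 3) → L1-HIT  vc=[]
4: 0x5b (blk 22, set 2) → MISS  vc=[14]
5: 0x4f (blk 19, set 3) → L1-HIT  vc=[14]
6: 0x4d (blk 19, set 3) → L1-HIT  vc=[14]
7: 0x5e (blk 23, set 3) → MISS  vc=[14, 19]
8: 0x5e (blk 23, set 3) → L1-HIT  vc=[14, 19]
9: 0x38 (blk 14, set 2) → VC-HIT  vc=[22, 19]
10: 0x5e (blk 23, set 3) → L1-HIT  vc=[22, 19]
11: 0x5c (blk 23, set 3) → L1-HIT  vc=[22, 19]
12: 0x5e (blk 23, set 3) → L1-HIT  vc=[22, 19]
13: 0x59 (blk 22, set 2) → VC-HIT  vc=[14, 19]
14: 0x5e (blk 23, set 3) → L1-HIT  vc=[14, 19]
15: 0x5f (blk 23, set 3) → L1-HIT  vc=[14, 19]

VC = [14, 19]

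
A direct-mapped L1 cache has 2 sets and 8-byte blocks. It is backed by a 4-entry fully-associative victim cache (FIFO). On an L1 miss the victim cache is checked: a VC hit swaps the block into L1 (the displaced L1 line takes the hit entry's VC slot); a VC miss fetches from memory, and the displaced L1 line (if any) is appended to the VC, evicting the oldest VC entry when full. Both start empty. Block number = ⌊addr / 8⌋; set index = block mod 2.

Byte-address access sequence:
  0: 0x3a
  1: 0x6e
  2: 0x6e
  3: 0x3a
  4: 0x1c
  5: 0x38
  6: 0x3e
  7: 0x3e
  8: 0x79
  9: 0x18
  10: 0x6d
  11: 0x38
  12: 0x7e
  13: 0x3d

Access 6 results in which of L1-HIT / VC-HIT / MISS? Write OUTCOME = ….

OUTCOME = L1-HIT

  [0] addr=0x3a blk=7 s=1: MISS | VC []
  [1] addr=0x6e blk=13 s=1: MISS | VC [7]
  [2] addr=0x6e blk=13 s=1: L1-HIT | VC [7]
  [3] addr=0x3a blk=7 s=1: VC-HIT | VC [13]
  [4] addr=0x1c blk=3 s=1: MISS | VC [13, 7]
  [5] addr=0x38 blk=7 s=1: VC-HIT | VC [13, 3]
  [6] addr=0x3e blk=7 s=1: L1-HIT | VC [13, 3]
  [7] addr=0x3e blk=7 s=1: L1-HIT | VC [13, 3]
  [8] addr=0x79 blk=15 s=1: MISS | VC [13, 3, 7]
  [9] addr=0x18 blk=3 s=1: VC-HIT | VC [13, 15, 7]
  [10] addr=0x6d blk=13 s=1: VC-HIT | VC [3, 15, 7]
  [11] addr=0x38 blk=7 s=1: VC-HIT | VC [3, 15, 13]
  [12] addr=0x7e blk=15 s=1: VC-HIT | VC [3, 7, 13]
  [13] addr=0x3d blk=7 s=1: VC-HIT | VC [3, 15, 13]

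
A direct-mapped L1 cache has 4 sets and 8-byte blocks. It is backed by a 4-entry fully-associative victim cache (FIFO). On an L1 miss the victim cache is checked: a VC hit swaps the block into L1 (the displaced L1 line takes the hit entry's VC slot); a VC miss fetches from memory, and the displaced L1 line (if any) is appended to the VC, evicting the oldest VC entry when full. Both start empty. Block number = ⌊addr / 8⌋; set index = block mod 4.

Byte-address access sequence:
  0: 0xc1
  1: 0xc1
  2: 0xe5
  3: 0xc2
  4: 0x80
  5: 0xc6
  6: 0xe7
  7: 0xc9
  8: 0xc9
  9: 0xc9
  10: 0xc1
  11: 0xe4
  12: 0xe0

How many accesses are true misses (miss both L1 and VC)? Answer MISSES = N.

MISSES = 4

  [0] addr=0xc1 blk=24 s=0: MISS | VC []
  [1] addr=0xc1 blk=24 s=0: L1-HIT | VC []
  [2] addr=0xe5 blk=28 s=0: MISS | VC [24]
  [3] addr=0xc2 blk=24 s=0: VC-HIT | VC [28]
  [4] addr=0x80 blk=16 s=0: MISS | VC [28, 24]
  [5] addr=0xc6 blk=24 s=0: VC-HIT | VC [28, 16]
  [6] addr=0xe7 blk=28 s=0: VC-HIT | VC [24, 16]
  [7] addr=0xc9 blk=25 s=1: MISS | VC [24, 16]
  [8] addr=0xc9 blk=25 s=1: L1-HIT | VC [24, 16]
  [9] addr=0xc9 blk=25 s=1: L1-HIT | VC [24, 16]
  [10] addr=0xc1 blk=24 s=0: VC-HIT | VC [28, 16]
  [11] addr=0xe4 blk=28 s=0: VC-HIT | VC [24, 16]
  [12] addr=0xe0 blk=28 s=0: L1-HIT | VC [24, 16]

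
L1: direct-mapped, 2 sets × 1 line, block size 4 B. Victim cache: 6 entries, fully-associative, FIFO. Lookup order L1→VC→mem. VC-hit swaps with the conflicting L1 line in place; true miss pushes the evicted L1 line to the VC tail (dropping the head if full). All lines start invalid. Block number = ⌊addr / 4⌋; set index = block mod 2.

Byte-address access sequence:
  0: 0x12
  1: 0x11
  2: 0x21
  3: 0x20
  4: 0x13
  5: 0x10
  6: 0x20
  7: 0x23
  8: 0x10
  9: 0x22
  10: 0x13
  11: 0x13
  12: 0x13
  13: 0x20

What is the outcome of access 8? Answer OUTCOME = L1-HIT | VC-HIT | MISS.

OUTCOME = VC-HIT

  [0] addr=0x12 blk=4 s=0: MISS | VC []
  [1] addr=0x11 blk=4 s=0: L1-HIT | VC []
  [2] addr=0x21 blk=8 s=0: MISS | VC [4]
  [3] addr=0x20 blk=8 s=0: L1-HIT | VC [4]
  [4] addr=0x13 blk=4 s=0: VC-HIT | VC [8]
  [5] addr=0x10 blk=4 s=0: L1-HIT | VC [8]
  [6] addr=0x20 blk=8 s=0: VC-HIT | VC [4]
  [7] addr=0x23 blk=8 s=0: L1-HIT | VC [4]
  [8] addr=0x10 blk=4 s=0: VC-HIT | VC [8]
  [9] addr=0x22 blk=8 s=0: VC-HIT | VC [4]
  [10] addr=0x13 blk=4 s=0: VC-HIT | VC [8]
  [11] addr=0x13 blk=4 s=0: L1-HIT | VC [8]
  [12] addr=0x13 blk=4 s=0: L1-HIT | VC [8]
  [13] addr=0x20 blk=8 s=0: VC-HIT | VC [4]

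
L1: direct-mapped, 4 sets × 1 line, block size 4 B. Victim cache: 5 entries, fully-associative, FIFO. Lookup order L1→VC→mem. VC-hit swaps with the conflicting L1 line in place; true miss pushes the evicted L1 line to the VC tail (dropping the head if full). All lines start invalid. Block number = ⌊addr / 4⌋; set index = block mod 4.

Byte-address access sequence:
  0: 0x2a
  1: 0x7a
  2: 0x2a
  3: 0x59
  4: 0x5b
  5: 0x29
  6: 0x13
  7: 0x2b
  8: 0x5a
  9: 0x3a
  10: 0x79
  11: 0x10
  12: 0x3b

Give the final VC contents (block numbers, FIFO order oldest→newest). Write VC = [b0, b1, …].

#0 0x2a→b10/s2 MISS; vc=[]
#1 0x7a→b30/s2 MISS; vc=[10]
#2 0x2a→b10/s2 VC-HIT; vc=[30]
#3 0x59→b22/s2 MISS; vc=[30,10]
#4 0x5b→b22/s2 L1-HIT; vc=[30,10]
#5 0x29→b10/s2 VC-HIT; vc=[30,22]
#6 0x13→b4/s0 MISS; vc=[30,22]
#7 0x2b→b10/s2 L1-HIT; vc=[30,22]
#8 0x5a→b22/s2 VC-HIT; vc=[30,10]
#9 0x3a→b14/s2 MISS; vc=[30,10,22]
#10 0x79→b30/s2 VC-HIT; vc=[14,10,22]
#11 0x10→b4/s0 L1-HIT; vc=[14,10,22]
#12 0x3b→b14/s2 VC-HIT; vc=[30,10,22]

VC = [30, 10, 22]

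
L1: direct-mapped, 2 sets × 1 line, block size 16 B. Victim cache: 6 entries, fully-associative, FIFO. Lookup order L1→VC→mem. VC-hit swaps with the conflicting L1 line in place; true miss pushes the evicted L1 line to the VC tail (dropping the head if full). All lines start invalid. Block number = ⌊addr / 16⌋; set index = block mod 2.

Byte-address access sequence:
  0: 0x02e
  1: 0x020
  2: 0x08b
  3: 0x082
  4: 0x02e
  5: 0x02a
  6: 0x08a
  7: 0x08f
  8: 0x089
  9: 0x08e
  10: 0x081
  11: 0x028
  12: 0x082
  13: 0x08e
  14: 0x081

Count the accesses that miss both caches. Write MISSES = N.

MISSES = 2

  [0] addr=0x2e blk=2 s=0: MISS | VC []
  [1] addr=0x20 blk=2 s=0: L1-HIT | VC []
  [2] addr=0x8b blk=8 s=0: MISS | VC [2]
  [3] addr=0x82 blk=8 s=0: L1-HIT | VC [2]
  [4] addr=0x2e blk=2 s=0: VC-HIT | VC [8]
  [5] addr=0x2a blk=2 s=0: L1-HIT | VC [8]
  [6] addr=0x8a blk=8 s=0: VC-HIT | VC [2]
  [7] addr=0x8f blk=8 s=0: L1-HIT | VC [2]
  [8] addr=0x89 blk=8 s=0: L1-HIT | VC [2]
  [9] addr=0x8e blk=8 s=0: L1-HIT | VC [2]
  [10] addr=0x81 blk=8 s=0: L1-HIT | VC [2]
  [11] addr=0x28 blk=2 s=0: VC-HIT | VC [8]
  [12] addr=0x82 blk=8 s=0: VC-HIT | VC [2]
  [13] addr=0x8e blk=8 s=0: L1-HIT | VC [2]
  [14] addr=0x81 blk=8 s=0: L1-HIT | VC [2]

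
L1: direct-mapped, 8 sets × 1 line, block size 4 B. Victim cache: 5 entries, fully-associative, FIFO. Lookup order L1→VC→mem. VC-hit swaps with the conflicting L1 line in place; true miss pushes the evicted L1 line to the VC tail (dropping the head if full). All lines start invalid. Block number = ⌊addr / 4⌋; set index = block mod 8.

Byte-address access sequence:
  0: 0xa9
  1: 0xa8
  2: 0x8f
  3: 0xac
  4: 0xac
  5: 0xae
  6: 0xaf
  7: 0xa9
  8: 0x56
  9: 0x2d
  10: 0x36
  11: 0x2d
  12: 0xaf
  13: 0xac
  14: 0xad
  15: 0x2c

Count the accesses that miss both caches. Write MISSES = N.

MISSES = 6

0: 0xa9 (blk 42, set 2) → MISS  vc=[]
1: 0xa8 (blk 42, set 2) → L1-HIT  vc=[]
2: 0x8f (blk 35, set 3) → MISS  vc=[]
3: 0xac (blk 43, set 3) → MISS  vc=[35]
4: 0xac (blk 43, set 3) → L1-HIT  vc=[35]
5: 0xae (blk 43, set 3) → L1-HIT  vc=[35]
6: 0xaf (blk 43, set 3) → L1-HIT  vc=[35]
7: 0xa9 (blk 42, set 2) → L1-HIT  vc=[35]
8: 0x56 (blk 21, set 5) → MISS  vc=[35]
9: 0x2d (blk 11, set 3) → MISS  vc=[35, 43]
10: 0x36 (blk 13, set 5) → MISS  vc=[35, 43, 21]
11: 0x2d (blk 11, set 3) → L1-HIT  vc=[35, 43, 21]
12: 0xaf (blk 43, set 3) → VC-HIT  vc=[35, 11, 21]
13: 0xac (blk 43, set 3) → L1-HIT  vc=[35, 11, 21]
14: 0xad (blk 43, set 3) → L1-HIT  vc=[35, 11, 21]
15: 0x2c (blk 11, set 3) → VC-HIT  vc=[35, 43, 21]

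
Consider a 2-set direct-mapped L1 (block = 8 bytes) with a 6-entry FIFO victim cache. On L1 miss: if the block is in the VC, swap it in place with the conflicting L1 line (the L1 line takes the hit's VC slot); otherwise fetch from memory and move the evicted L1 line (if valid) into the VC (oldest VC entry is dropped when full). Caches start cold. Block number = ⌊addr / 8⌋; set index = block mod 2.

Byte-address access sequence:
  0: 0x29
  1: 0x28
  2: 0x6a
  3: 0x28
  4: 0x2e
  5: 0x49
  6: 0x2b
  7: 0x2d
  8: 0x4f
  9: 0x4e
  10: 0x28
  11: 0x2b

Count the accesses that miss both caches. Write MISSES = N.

  [0] addr=0x29 blk=5 s=1: MISS | VC []
  [1] addr=0x28 blk=5 s=1: L1-HIT | VC []
  [2] addr=0x6a blk=13 s=1: MISS | VC [5]
  [3] addr=0x28 blk=5 s=1: VC-HIT | VC [13]
  [4] addr=0x2e blk=5 s=1: L1-HIT | VC [13]
  [5] addr=0x49 blk=9 s=1: MISS | VC [13, 5]
  [6] addr=0x2b blk=5 s=1: VC-HIT | VC [13, 9]
  [7] addr=0x2d blk=5 s=1: L1-HIT | VC [13, 9]
  [8] addr=0x4f blk=9 s=1: VC-HIT | VC [13, 5]
  [9] addr=0x4e blk=9 s=1: L1-HIT | VC [13, 5]
  [10] addr=0x28 blk=5 s=1: VC-HIT | VC [13, 9]
  [11] addr=0x2b blk=5 s=1: L1-HIT | VC [13, 9]

MISSES = 3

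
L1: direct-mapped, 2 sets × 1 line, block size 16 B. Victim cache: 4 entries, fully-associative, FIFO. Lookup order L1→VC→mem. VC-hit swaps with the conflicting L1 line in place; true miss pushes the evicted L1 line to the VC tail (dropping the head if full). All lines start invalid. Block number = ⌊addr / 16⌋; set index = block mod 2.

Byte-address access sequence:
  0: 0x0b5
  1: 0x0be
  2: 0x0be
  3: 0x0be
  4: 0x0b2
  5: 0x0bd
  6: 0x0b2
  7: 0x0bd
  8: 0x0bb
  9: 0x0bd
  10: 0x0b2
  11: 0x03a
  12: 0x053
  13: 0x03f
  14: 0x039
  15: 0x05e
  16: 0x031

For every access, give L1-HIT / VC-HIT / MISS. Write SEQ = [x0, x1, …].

0: 0xb5 (blk 11, set 1) → MISS  vc=[]
1: 0xbe (blk 11, set 1) → L1-HIT  vc=[]
2: 0xbe (blk 11, set 1) → L1-HIT  vc=[]
3: 0xbe (blk 11, set 1) → L1-HIT  vc=[]
4: 0xb2 (blk 11, set 1) → L1-HIT  vc=[]
5: 0xbd (blk 11, set 1) → L1-HIT  vc=[]
6: 0xb2 (blk 11, set 1) → L1-HIT  vc=[]
7: 0xbd (blk 11, set 1) → L1-HIT  vc=[]
8: 0xbb (blk 11, set 1) → L1-HIT  vc=[]
9: 0xbd (blk 11, set 1) → L1-HIT  vc=[]
10: 0xb2 (blk 11, set 1) → L1-HIT  vc=[]
11: 0x3a (blk 3, set 1) → MISS  vc=[11]
12: 0x53 (blk 5, set 1) → MISS  vc=[11, 3]
13: 0x3f (blk 3, set 1) → VC-HIT  vc=[11, 5]
14: 0x39 (blk 3, set 1) → L1-HIT  vc=[11, 5]
15: 0x5e (blk 5, set 1) → VC-HIT  vc=[11, 3]
16: 0x31 (blk 3, set 1) → VC-HIT  vc=[11, 5]

SEQ = [MISS, L1-HIT, L1-HIT, L1-HIT, L1-HIT, L1-HIT, L1-HIT, L1-HIT, L1-HIT, L1-HIT, L1-HIT, MISS, MISS, VC-HIT, L1-HIT, VC-HIT, VC-HIT]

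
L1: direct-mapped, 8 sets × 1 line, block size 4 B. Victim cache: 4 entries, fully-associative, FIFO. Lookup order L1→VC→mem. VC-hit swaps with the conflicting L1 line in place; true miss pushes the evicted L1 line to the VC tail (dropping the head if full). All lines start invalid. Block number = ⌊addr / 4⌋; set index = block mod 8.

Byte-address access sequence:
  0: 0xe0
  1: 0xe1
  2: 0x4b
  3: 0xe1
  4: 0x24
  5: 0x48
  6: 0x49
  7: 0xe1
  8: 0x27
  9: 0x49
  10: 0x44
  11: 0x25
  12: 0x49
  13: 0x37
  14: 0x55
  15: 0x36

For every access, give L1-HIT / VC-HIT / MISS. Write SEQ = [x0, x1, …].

0: 0xe0 (blk 56, set 0) → MISS  vc=[]
1: 0xe1 (blk 56, set 0) → L1-HIT  vc=[]
2: 0x4b (blk 18, set 2) → MISS  vc=[]
3: 0xe1 (blk 56, set 0) → L1-HIT  vc=[]
4: 0x24 (blk 9, set 1) → MISS  vc=[]
5: 0x48 (blk 18, set 2) → L1-HIT  vc=[]
6: 0x49 (blk 18, set 2) → L1-HIT  vc=[]
7: 0xe1 (blk 56, set 0) → L1-HIT  vc=[]
8: 0x27 (blk 9, set 1) → L1-HIT  vc=[]
9: 0x49 (blk 18, set 2) → L1-HIT  vc=[]
10: 0x44 (blk 17, set 1) → MISS  vc=[9]
11: 0x25 (blk 9, set 1) → VC-HIT  vc=[17]
12: 0x49 (blk 18, set 2) → L1-HIT  vc=[17]
13: 0x37 (blk 13, set 5) → MISS  vc=[17]
14: 0x55 (blk 21, set 5) → MISS  vc=[17, 13]
15: 0x36 (blk 13, set 5) → VC-HIT  vc=[17, 21]

SEQ = [MISS, L1-HIT, MISS, L1-HIT, MISS, L1-HIT, L1-HIT, L1-HIT, L1-HIT, L1-HIT, MISS, VC-HIT, L1-HIT, MISS, MISS, VC-HIT]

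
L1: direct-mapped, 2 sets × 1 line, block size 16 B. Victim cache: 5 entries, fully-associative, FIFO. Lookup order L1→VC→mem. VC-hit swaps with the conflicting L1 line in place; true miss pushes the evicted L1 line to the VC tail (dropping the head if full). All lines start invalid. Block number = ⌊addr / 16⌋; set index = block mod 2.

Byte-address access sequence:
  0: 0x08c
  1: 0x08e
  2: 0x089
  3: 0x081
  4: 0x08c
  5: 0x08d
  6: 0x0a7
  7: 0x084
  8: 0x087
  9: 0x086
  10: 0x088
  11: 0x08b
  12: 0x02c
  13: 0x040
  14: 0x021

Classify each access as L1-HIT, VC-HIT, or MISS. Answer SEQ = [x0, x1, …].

SEQ = [MISS, L1-HIT, L1-HIT, L1-HIT, L1-HIT, L1-HIT, MISS, VC-HIT, L1-HIT, L1-HIT, L1-HIT, L1-HIT, MISS, MISS, VC-HIT]

#0 0x8c→b8/s0 MISS; vc=[]
#1 0x8e→b8/s0 L1-HIT; vc=[]
#2 0x89→b8/s0 L1-HIT; vc=[]
#3 0x81→b8/s0 L1-HIT; vc=[]
#4 0x8c→b8/s0 L1-HIT; vc=[]
#5 0x8d→b8/s0 L1-HIT; vc=[]
#6 0xa7→b10/s0 MISS; vc=[8]
#7 0x84→b8/s0 VC-HIT; vc=[10]
#8 0x87→b8/s0 L1-HIT; vc=[10]
#9 0x86→b8/s0 L1-HIT; vc=[10]
#10 0x88→b8/s0 L1-HIT; vc=[10]
#11 0x8b→b8/s0 L1-HIT; vc=[10]
#12 0x2c→b2/s0 MISS; vc=[10,8]
#13 0x40→b4/s0 MISS; vc=[10,8,2]
#14 0x21→b2/s0 VC-HIT; vc=[10,8,4]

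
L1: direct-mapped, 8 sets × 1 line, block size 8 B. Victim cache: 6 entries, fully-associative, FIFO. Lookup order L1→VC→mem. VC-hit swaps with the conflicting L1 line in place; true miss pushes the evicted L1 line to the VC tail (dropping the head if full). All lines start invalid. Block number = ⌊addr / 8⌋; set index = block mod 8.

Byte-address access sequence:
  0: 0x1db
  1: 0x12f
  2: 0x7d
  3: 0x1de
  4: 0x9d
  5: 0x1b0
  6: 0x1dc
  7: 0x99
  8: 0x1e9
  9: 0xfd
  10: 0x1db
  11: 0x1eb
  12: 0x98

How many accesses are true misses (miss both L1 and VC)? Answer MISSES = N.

MISSES = 7

  [0] addr=0x1db blk=59 s=3: MISS | VC []
  [1] addr=0x12f blk=37 s=5: MISS | VC []
  [2] addr=0x7d blk=15 s=7: MISS | VC []
  [3] addr=0x1de blk=59 s=3: L1-HIT | VC []
  [4] addr=0x9d blk=19 s=3: MISS | VC [59]
  [5] addr=0x1b0 blk=54 s=6: MISS | VC [59]
  [6] addr=0x1dc blk=59 s=3: VC-HIT | VC [19]
  [7] addr=0x99 blk=19 s=3: VC-HIT | VC [59]
  [8] addr=0x1e9 blk=61 s=5: MISS | VC [59, 37]
  [9] addr=0xfd blk=31 s=7: MISS | VC [59, 37, 15]
  [10] addr=0x1db blk=59 s=3: VC-HIT | VC [19, 37, 15]
  [11] addr=0x1eb blk=61 s=5: L1-HIT | VC [19, 37, 15]
  [12] addr=0x98 blk=19 s=3: VC-HIT | VC [59, 37, 15]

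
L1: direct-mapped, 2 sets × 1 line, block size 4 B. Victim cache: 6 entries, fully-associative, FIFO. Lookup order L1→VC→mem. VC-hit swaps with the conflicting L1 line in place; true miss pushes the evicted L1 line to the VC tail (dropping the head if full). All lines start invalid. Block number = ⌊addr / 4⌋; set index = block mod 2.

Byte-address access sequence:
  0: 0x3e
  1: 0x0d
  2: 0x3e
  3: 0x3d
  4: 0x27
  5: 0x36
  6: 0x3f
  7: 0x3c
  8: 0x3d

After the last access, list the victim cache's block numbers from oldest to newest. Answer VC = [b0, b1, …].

VC = [3, 13, 9]

#0 0x3e→b15/s1 MISS; vc=[]
#1 0xd→b3/s1 MISS; vc=[15]
#2 0x3e→b15/s1 VC-HIT; vc=[3]
#3 0x3d→b15/s1 L1-HIT; vc=[3]
#4 0x27→b9/s1 MISS; vc=[3,15]
#5 0x36→b13/s1 MISS; vc=[3,15,9]
#6 0x3f→b15/s1 VC-HIT; vc=[3,13,9]
#7 0x3c→b15/s1 L1-HIT; vc=[3,13,9]
#8 0x3d→b15/s1 L1-HIT; vc=[3,13,9]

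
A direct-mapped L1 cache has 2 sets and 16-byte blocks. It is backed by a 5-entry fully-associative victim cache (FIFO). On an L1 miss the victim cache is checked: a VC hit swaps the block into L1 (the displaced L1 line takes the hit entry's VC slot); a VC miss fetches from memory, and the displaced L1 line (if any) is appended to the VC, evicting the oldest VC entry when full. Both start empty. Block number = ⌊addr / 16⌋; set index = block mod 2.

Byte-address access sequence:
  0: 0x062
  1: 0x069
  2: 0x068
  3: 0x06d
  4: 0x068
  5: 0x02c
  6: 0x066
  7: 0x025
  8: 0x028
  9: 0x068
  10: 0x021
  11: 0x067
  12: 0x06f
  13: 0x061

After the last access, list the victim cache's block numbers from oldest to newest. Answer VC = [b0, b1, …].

#0 0x62→b6/s0 MISS; vc=[]
#1 0x69→b6/s0 L1-HIT; vc=[]
#2 0x68→b6/s0 L1-HIT; vc=[]
#3 0x6d→b6/s0 L1-HIT; vc=[]
#4 0x68→b6/s0 L1-HIT; vc=[]
#5 0x2c→b2/s0 MISS; vc=[6]
#6 0x66→b6/s0 VC-HIT; vc=[2]
#7 0x25→b2/s0 VC-HIT; vc=[6]
#8 0x28→b2/s0 L1-HIT; vc=[6]
#9 0x68→b6/s0 VC-HIT; vc=[2]
#10 0x21→b2/s0 VC-HIT; vc=[6]
#11 0x67→b6/s0 VC-HIT; vc=[2]
#12 0x6f→b6/s0 L1-HIT; vc=[2]
#13 0x61→b6/s0 L1-HIT; vc=[2]

VC = [2]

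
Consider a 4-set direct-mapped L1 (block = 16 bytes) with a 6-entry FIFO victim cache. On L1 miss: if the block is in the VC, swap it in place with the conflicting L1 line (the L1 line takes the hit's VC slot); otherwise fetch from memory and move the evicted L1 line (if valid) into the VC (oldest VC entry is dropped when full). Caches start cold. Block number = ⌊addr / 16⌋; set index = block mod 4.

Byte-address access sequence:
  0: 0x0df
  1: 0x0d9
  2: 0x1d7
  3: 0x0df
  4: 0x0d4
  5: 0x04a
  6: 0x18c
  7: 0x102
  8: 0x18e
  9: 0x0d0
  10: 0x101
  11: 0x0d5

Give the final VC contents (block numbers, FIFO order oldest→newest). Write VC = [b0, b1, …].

#0 0xdf→b13/s1 MISS; vc=[]
#1 0xd9→b13/s1 L1-HIT; vc=[]
#2 0x1d7→b29/s1 MISS; vc=[13]
#3 0xdf→b13/s1 VC-HIT; vc=[29]
#4 0xd4→b13/s1 L1-HIT; vc=[29]
#5 0x4a→b4/s0 MISS; vc=[29]
#6 0x18c→b24/s0 MISS; vc=[29,4]
#7 0x102→b16/s0 MISS; vc=[29,4,24]
#8 0x18e→b24/s0 VC-HIT; vc=[29,4,16]
#9 0xd0→b13/s1 L1-HIT; vc=[29,4,16]
#10 0x101→b16/s0 VC-HIT; vc=[29,4,24]
#11 0xd5→b13/s1 L1-HIT; vc=[29,4,24]

VC = [29, 4, 24]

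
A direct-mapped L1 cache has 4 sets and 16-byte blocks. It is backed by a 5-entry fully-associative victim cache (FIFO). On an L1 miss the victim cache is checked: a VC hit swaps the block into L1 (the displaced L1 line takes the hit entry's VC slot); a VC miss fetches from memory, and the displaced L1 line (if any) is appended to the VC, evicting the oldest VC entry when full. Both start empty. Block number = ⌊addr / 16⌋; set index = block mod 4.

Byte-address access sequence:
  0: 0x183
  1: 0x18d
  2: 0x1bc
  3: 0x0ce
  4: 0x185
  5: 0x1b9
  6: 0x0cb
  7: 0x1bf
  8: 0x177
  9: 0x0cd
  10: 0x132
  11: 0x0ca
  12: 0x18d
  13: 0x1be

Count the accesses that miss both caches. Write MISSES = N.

MISSES = 5

0: 0x183 (blk 24, set 0) → MISS  vc=[]
1: 0x18d (blk 24, set 0) → L1-HIT  vc=[]
2: 0x1bc (blk 27, set 3) → MISS  vc=[]
3: 0xce (blk 12, set 0) → MISS  vc=[24]
4: 0x185 (blk 24, set 0) → VC-HIT  vc=[12]
5: 0x1b9 (blk 27, set 3) → L1-HIT  vc=[12]
6: 0xcb (blk 12, set 0) → VC-HIT  vc=[24]
7: 0x1bf (blk 27, set 3) → L1-HIT  vc=[24]
8: 0x177 (blk 23, set 3) → MISS  vc=[24, 27]
9: 0xcd (blk 12, set 0) → L1-HIT  vc=[24, 27]
10: 0x132 (blk 19, set 3) → MISS  vc=[24, 27, 23]
11: 0xca (blk 12, set 0) → L1-HIT  vc=[24, 27, 23]
12: 0x18d (blk 24, set 0) → VC-HIT  vc=[12, 27, 23]
13: 0x1be (blk 27, set 3) → VC-HIT  vc=[12, 19, 23]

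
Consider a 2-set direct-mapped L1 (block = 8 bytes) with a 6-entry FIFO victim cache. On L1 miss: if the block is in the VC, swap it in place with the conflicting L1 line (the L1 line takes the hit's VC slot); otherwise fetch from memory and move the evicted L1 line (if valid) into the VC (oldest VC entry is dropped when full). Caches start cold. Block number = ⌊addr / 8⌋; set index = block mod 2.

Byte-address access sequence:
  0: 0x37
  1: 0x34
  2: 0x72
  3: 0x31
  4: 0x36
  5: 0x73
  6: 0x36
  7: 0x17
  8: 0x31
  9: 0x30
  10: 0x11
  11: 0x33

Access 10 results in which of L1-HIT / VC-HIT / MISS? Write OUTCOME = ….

#0 0x37→b6/s0 MISS; vc=[]
#1 0x34→b6/s0 L1-HIT; vc=[]
#2 0x72→b14/s0 MISS; vc=[6]
#3 0x31→b6/s0 VC-HIT; vc=[14]
#4 0x36→b6/s0 L1-HIT; vc=[14]
#5 0x73→b14/s0 VC-HIT; vc=[6]
#6 0x36→b6/s0 VC-HIT; vc=[14]
#7 0x17→b2/s0 MISS; vc=[14,6]
#8 0x31→b6/s0 VC-HIT; vc=[14,2]
#9 0x30→b6/s0 L1-HIT; vc=[14,2]
#10 0x11→b2/s0 VC-HIT; vc=[14,6]
#11 0x33→b6/s0 VC-HIT; vc=[14,2]

OUTCOME = VC-HIT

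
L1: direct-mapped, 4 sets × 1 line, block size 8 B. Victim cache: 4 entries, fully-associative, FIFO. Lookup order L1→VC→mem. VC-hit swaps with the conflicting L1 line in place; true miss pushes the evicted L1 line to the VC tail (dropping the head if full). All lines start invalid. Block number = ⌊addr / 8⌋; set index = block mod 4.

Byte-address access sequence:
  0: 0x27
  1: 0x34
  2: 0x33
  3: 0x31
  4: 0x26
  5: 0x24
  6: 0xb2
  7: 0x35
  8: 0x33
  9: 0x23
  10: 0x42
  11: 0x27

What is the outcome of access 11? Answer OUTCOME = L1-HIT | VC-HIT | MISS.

OUTCOME = VC-HIT

0: 0x27 (blk 4, set 0) → MISS  vc=[]
1: 0x34 (blk 6, set 2) → MISS  vc=[]
2: 0x33 (blk 6, set 2) → L1-HIT  vc=[]
3: 0x31 (blk 6, set 2) → L1-HIT  vc=[]
4: 0x26 (blk 4, set 0) → L1-HIT  vc=[]
5: 0x24 (blk 4, set 0) → L1-HIT  vc=[]
6: 0xb2 (blk 22, set 2) → MISS  vc=[6]
7: 0x35 (blk 6, set 2) → VC-HIT  vc=[22]
8: 0x33 (blk 6, set 2) → L1-HIT  vc=[22]
9: 0x23 (blk 4, set 0) → L1-HIT  vc=[22]
10: 0x42 (blk 8, set 0) → MISS  vc=[22, 4]
11: 0x27 (blk 4, set 0) → VC-HIT  vc=[22, 8]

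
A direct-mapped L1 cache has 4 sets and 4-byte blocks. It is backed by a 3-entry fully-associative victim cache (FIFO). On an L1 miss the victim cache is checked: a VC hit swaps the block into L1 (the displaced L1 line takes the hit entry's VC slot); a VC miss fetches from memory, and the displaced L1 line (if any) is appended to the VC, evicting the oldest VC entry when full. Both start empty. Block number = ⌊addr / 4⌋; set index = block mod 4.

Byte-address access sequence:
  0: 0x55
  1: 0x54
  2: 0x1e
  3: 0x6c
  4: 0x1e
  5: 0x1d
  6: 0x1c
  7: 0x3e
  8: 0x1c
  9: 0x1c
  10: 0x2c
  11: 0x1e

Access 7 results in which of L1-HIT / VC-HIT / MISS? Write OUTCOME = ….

OUTCOME = MISS

  [0] addr=0x55 blk=21 s=1: MISS | VC []
  [1] addr=0x54 blk=21 s=1: L1-HIT | VC []
  [2] addr=0x1e blk=7 s=3: MISS | VC []
  [3] addr=0x6c blk=27 s=3: MISS | VC [7]
  [4] addr=0x1e blk=7 s=3: VC-HIT | VC [27]
  [5] addr=0x1d blk=7 s=3: L1-HIT | VC [27]
  [6] addr=0x1c blk=7 s=3: L1-HIT | VC [27]
  [7] addr=0x3e blk=15 s=3: MISS | VC [27, 7]
  [8] addr=0x1c blk=7 s=3: VC-HIT | VC [27, 15]
  [9] addr=0x1c blk=7 s=3: L1-HIT | VC [27, 15]
  [10] addr=0x2c blk=11 s=3: MISS | VC [27, 15, 7]
  [11] addr=0x1e blk=7 s=3: VC-HIT | VC [27, 15, 11]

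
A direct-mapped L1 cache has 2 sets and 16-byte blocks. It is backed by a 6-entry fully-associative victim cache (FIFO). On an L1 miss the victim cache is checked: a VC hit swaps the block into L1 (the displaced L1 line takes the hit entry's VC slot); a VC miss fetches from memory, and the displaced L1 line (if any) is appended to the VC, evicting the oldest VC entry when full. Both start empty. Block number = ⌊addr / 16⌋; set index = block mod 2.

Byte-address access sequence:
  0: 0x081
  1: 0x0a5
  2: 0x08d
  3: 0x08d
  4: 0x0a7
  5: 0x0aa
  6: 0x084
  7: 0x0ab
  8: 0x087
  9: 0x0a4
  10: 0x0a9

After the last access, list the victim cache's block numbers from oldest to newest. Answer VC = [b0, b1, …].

#0 0x81→b8/s0 MISS; vc=[]
#1 0xa5→b10/s0 MISS; vc=[8]
#2 0x8d→b8/s0 VC-HIT; vc=[10]
#3 0x8d→b8/s0 L1-HIT; vc=[10]
#4 0xa7→b10/s0 VC-HIT; vc=[8]
#5 0xaa→b10/s0 L1-HIT; vc=[8]
#6 0x84→b8/s0 VC-HIT; vc=[10]
#7 0xab→b10/s0 VC-HIT; vc=[8]
#8 0x87→b8/s0 VC-HIT; vc=[10]
#9 0xa4→b10/s0 VC-HIT; vc=[8]
#10 0xa9→b10/s0 L1-HIT; vc=[8]

VC = [8]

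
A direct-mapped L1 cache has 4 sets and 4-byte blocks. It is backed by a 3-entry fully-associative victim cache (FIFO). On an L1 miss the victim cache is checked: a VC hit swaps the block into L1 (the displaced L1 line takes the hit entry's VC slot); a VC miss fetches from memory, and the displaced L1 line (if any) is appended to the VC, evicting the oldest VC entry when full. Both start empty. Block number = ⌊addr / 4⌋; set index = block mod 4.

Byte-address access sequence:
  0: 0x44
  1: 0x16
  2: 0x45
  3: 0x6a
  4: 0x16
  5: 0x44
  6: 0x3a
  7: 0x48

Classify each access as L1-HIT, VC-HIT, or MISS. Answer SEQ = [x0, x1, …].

SEQ = [MISS, MISS, VC-HIT, MISS, VC-HIT, VC-HIT, MISS, MISS]

  [0] addr=0x44 blk=17 s=1: MISS | VC []
  [1] addr=0x16 blk=5 s=1: MISS | VC [17]
  [2] addr=0x45 blk=17 s=1: VC-HIT | VC [5]
  [3] addr=0x6a blk=26 s=2: MISS | VC [5]
  [4] addr=0x16 blk=5 s=1: VC-HIT | VC [17]
  [5] addr=0x44 blk=17 s=1: VC-HIT | VC [5]
  [6] addr=0x3a blk=14 s=2: MISS | VC [5, 26]
  [7] addr=0x48 blk=18 s=2: MISS | VC [5, 26, 14]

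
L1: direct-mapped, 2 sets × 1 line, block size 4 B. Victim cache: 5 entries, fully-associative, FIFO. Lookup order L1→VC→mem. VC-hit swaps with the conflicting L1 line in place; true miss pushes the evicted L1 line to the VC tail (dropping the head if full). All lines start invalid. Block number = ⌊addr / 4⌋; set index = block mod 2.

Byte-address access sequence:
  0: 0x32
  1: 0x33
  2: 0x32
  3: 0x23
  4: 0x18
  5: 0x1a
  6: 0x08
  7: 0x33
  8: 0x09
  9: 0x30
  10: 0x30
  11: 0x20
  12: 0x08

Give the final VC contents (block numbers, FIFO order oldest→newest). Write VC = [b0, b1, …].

  [0] addr=0x32 blk=12 s=0: MISS | VC []
  [1] addr=0x33 blk=12 s=0: L1-HIT | VC []
  [2] addr=0x32 blk=12 s=0: L1-HIT | VC []
  [3] addr=0x23 blk=8 s=0: MISS | VC [12]
  [4] addr=0x18 blk=6 s=0: MISS | VC [12, 8]
  [5] addr=0x1a blk=6 s=0: L1-HIT | VC [12, 8]
  [6] addr=0x8 blk=2 s=0: MISS | VC [12, 8, 6]
  [7] addr=0x33 blk=12 s=0: VC-HIT | VC [2, 8, 6]
  [8] addr=0x9 blk=2 s=0: VC-HIT | VC [12, 8, 6]
  [9] addr=0x30 blk=12 s=0: VC-HIT | VC [2, 8, 6]
  [10] addr=0x30 blk=12 s=0: L1-HIT | VC [2, 8, 6]
  [11] addr=0x20 blk=8 s=0: VC-HIT | VC [2, 12, 6]
  [12] addr=0x8 blk=2 s=0: VC-HIT | VC [8, 12, 6]

VC = [8, 12, 6]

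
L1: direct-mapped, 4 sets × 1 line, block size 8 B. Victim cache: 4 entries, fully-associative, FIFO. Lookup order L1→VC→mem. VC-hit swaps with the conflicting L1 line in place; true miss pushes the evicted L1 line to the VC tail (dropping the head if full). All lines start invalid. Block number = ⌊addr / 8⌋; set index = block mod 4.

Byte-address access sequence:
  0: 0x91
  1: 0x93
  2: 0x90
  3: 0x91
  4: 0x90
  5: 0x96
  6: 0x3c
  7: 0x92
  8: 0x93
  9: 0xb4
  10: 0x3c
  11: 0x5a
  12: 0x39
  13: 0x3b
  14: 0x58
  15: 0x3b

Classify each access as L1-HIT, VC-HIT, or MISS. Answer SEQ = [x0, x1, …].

  [0] addr=0x91 blk=18 s=2: MISS | VC []
  [1] addr=0x93 blk=18 s=2: L1-HIT | VC []
  [2] addr=0x90 blk=18 s=2: L1-HIT | VC []
  [3] addr=0x91 blk=18 s=2: L1-HIT | VC []
  [4] addr=0x90 blk=18 s=2: L1-HIT | VC []
  [5] addr=0x96 blk=18 s=2: L1-HIT | VC []
  [6] addr=0x3c blk=7 s=3: MISS | VC []
  [7] addr=0x92 blk=18 s=2: L1-HIT | VC []
  [8] addr=0x93 blk=18 s=2: L1-HIT | VC []
  [9] addr=0xb4 blk=22 s=2: MISS | VC [18]
  [10] addr=0x3c blk=7 s=3: L1-HIT | VC [18]
  [11] addr=0x5a blk=11 s=3: MISS | VC [18, 7]
  [12] addr=0x39 blk=7 s=3: VC-HIT | VC [18, 11]
  [13] addr=0x3b blk=7 s=3: L1-HIT | VC [18, 11]
  [14] addr=0x58 blk=11 s=3: VC-HIT | VC [18, 7]
  [15] addr=0x3b blk=7 s=3: VC-HIT | VC [18, 11]

SEQ = [MISS, L1-HIT, L1-HIT, L1-HIT, L1-HIT, L1-HIT, MISS, L1-HIT, L1-HIT, MISS, L1-HIT, MISS, VC-HIT, L1-HIT, VC-HIT, VC-HIT]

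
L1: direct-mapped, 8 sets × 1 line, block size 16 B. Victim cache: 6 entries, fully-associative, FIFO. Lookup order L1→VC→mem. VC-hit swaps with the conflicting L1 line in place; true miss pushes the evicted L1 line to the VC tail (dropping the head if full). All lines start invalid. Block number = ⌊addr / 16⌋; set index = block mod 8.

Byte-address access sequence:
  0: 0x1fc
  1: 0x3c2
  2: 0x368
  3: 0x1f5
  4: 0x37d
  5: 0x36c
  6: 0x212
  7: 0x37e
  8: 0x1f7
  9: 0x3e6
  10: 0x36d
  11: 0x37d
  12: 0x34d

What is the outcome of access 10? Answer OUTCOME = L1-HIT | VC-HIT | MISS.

OUTCOME = VC-HIT

#0 0x1fc→b31/s7 MISS; vc=[]
#1 0x3c2→b60/s4 MISS; vc=[]
#2 0x368→b54/s6 MISS; vc=[]
#3 0x1f5→b31/s7 L1-HIT; vc=[]
#4 0x37d→b55/s7 MISS; vc=[31]
#5 0x36c→b54/s6 L1-HIT; vc=[31]
#6 0x212→b33/s1 MISS; vc=[31]
#7 0x37e→b55/s7 L1-HIT; vc=[31]
#8 0x1f7→b31/s7 VC-HIT; vc=[55]
#9 0x3e6→b62/s6 MISS; vc=[55,54]
#10 0x36d→b54/s6 VC-HIT; vc=[55,62]
#11 0x37d→b55/s7 VC-HIT; vc=[31,62]
#12 0x34d→b52/s4 MISS; vc=[31,62,60]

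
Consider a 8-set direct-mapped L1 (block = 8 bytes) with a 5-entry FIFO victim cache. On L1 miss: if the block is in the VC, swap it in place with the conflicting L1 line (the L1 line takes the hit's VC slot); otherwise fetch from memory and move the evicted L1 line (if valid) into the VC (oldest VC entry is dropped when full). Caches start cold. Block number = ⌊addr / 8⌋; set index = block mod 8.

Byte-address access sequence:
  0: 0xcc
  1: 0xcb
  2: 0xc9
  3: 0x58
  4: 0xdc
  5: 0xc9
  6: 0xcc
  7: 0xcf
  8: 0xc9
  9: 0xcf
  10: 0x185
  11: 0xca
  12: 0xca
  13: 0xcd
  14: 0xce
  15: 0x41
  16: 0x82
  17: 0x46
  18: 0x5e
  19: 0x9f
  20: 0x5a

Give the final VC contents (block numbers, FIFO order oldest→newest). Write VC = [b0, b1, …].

VC = [27, 48, 16, 19]

0: 0xcc (blk 25, set 1) → MISS  vc=[]
1: 0xcb (blk 25, set 1) → L1-HIT  vc=[]
2: 0xc9 (blk 25, set 1) → L1-HIT  vc=[]
3: 0x58 (blk 11, set 3) → MISS  vc=[]
4: 0xdc (blk 27, set 3) → MISS  vc=[11]
5: 0xc9 (blk 25, set 1) → L1-HIT  vc=[11]
6: 0xcc (blk 25, set 1) → L1-HIT  vc=[11]
7: 0xcf (blk 25, set 1) → L1-HIT  vc=[11]
8: 0xc9 (blk 25, set 1) → L1-HIT  vc=[11]
9: 0xcf (blk 25, set 1) → L1-HIT  vc=[11]
10: 0x185 (blk 48, set 0) → MISS  vc=[11]
11: 0xca (blk 25, set 1) → L1-HIT  vc=[11]
12: 0xca (blk 25, set 1) → L1-HIT  vc=[11]
13: 0xcd (blk 25, set 1) → L1-HIT  vc=[11]
14: 0xce (blk 25, set 1) → L1-HIT  vc=[11]
15: 0x41 (blk 8, set 0) → MISS  vc=[11, 48]
16: 0x82 (blk 16, set 0) → MISS  vc=[11, 48, 8]
17: 0x46 (blk 8, set 0) → VC-HIT  vc=[11, 48, 16]
18: 0x5e (blk 11, set 3) → VC-HIT  vc=[27, 48, 16]
19: 0x9f (blk 19, set 3) → MISS  vc=[27, 48, 16, 11]
20: 0x5a (blk 11, set 3) → VC-HIT  vc=[27, 48, 16, 19]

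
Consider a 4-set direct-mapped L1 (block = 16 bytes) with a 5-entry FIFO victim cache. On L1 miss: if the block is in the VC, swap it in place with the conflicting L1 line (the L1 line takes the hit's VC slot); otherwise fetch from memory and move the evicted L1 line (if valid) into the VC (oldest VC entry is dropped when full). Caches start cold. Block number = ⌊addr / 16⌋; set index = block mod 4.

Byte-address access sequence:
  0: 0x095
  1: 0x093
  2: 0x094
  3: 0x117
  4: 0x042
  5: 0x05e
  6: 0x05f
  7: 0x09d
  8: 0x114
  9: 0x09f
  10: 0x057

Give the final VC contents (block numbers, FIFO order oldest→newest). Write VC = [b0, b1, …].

VC = [9, 17]

0: 0x95 (blk 9, set 1) → MISS  vc=[]
1: 0x93 (blk 9, set 1) → L1-HIT  vc=[]
2: 0x94 (blk 9, set 1) → L1-HIT  vc=[]
3: 0x117 (blk 17, set 1) → MISS  vc=[9]
4: 0x42 (blk 4, set 0) → MISS  vc=[9]
5: 0x5e (blk 5, set 1) → MISS  vc=[9, 17]
6: 0x5f (blk 5, set 1) → L1-HIT  vc=[9, 17]
7: 0x9d (blk 9, set 1) → VC-HIT  vc=[5, 17]
8: 0x114 (blk 17, set 1) → VC-HIT  vc=[5, 9]
9: 0x9f (blk 9, set 1) → VC-HIT  vc=[5, 17]
10: 0x57 (blk 5, set 1) → VC-HIT  vc=[9, 17]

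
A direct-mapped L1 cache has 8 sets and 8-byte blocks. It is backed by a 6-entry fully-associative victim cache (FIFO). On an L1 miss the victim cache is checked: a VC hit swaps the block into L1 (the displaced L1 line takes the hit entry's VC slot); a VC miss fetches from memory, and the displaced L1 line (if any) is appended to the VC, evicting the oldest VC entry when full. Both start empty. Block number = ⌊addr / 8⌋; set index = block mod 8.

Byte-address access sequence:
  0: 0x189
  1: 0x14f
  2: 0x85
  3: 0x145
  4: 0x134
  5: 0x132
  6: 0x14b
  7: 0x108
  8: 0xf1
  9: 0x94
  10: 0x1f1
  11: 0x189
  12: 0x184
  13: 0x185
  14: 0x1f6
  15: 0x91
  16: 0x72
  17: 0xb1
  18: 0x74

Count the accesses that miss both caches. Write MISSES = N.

#0 0x189→b49/s1 MISS; vc=[]
#1 0x14f→b41/s1 MISS; vc=[49]
#2 0x85→b16/s0 MISS; vc=[49]
#3 0x145→b40/s0 MISS; vc=[49,16]
#4 0x134→b38/s6 MISS; vc=[49,16]
#5 0x132→b38/s6 L1-HIT; vc=[49,16]
#6 0x14b→b41/s1 L1-HIT; vc=[49,16]
#7 0x108→b33/s1 MISS; vc=[49,16,41]
#8 0xf1→b30/s6 MISS; vc=[49,16,41,38]
#9 0x94→b18/s2 MISS; vc=[49,16,41,38]
#10 0x1f1→b62/s6 MISS; vc=[49,16,41,38,30]
#11 0x189→b49/s1 VC-HIT; vc=[33,16,41,38,30]
#12 0x184→b48/s0 MISS; vc=[33,16,41,38,30,40]
#13 0x185→b48/s0 L1-HIT; vc=[33,16,41,38,30,40]
#14 0x1f6→b62/s6 L1-HIT; vc=[33,16,41,38,30,40]
#15 0x91→b18/s2 L1-HIT; vc=[33,16,41,38,30,40]
#16 0x72→b14/s6 MISS; vc=[16,41,38,30,40,62]
#17 0xb1→b22/s6 MISS; vc=[41,38,30,40,62,14]
#18 0x74→b14/s6 VC-HIT; vc=[41,38,30,40,62,22]

MISSES = 12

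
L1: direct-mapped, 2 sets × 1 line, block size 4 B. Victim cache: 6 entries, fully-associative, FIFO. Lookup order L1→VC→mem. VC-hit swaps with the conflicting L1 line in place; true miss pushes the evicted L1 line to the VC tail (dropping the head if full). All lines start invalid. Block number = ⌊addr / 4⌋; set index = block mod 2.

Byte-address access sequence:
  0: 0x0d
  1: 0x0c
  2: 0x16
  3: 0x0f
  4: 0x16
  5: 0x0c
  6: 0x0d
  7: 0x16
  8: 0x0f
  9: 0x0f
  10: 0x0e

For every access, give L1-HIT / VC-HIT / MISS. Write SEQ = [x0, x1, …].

SEQ = [MISS, L1-HIT, MISS, VC-HIT, VC-HIT, VC-HIT, L1-HIT, VC-HIT, VC-HIT, L1-HIT, L1-HIT]

#0 0xd→b3/s1 MISS; vc=[]
#1 0xc→b3/s1 L1-HIT; vc=[]
#2 0x16→b5/s1 MISS; vc=[3]
#3 0xf→b3/s1 VC-HIT; vc=[5]
#4 0x16→b5/s1 VC-HIT; vc=[3]
#5 0xc→b3/s1 VC-HIT; vc=[5]
#6 0xd→b3/s1 L1-HIT; vc=[5]
#7 0x16→b5/s1 VC-HIT; vc=[3]
#8 0xf→b3/s1 VC-HIT; vc=[5]
#9 0xf→b3/s1 L1-HIT; vc=[5]
#10 0xe→b3/s1 L1-HIT; vc=[5]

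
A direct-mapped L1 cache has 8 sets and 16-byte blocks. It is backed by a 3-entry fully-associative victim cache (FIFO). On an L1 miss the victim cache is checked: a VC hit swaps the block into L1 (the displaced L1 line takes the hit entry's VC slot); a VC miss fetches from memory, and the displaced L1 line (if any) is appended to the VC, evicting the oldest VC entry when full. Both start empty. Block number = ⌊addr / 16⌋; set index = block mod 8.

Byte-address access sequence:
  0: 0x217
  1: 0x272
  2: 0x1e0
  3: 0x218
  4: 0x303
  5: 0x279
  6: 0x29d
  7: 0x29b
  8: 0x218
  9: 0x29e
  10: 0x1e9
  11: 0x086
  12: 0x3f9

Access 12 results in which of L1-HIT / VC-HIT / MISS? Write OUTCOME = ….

OUTCOME = MISS

  [0] addr=0x217 blk=33 s=1: MISS | VC []
  [1] addr=0x272 blk=39 s=7: MISS | VC []
  [2] addr=0x1e0 blk=30 s=6: MISS | VC []
  [3] addr=0x218 blk=33 s=1: L1-HIT | VC []
  [4] addr=0x303 blk=48 s=0: MISS | VC []
  [5] addr=0x279 blk=39 s=7: L1-HIT | VC []
  [6] addr=0x29d blk=41 s=1: MISS | VC [33]
  [7] addr=0x29b blk=41 s=1: L1-HIT | VC [33]
  [8] addr=0x218 blk=33 s=1: VC-HIT | VC [41]
  [9] addr=0x29e blk=41 s=1: VC-HIT | VC [33]
  [10] addr=0x1e9 blk=30 s=6: L1-HIT | VC [33]
  [11] addr=0x86 blk=8 s=0: MISS | VC [33, 48]
  [12] addr=0x3f9 blk=63 s=7: MISS | VC [33, 48, 39]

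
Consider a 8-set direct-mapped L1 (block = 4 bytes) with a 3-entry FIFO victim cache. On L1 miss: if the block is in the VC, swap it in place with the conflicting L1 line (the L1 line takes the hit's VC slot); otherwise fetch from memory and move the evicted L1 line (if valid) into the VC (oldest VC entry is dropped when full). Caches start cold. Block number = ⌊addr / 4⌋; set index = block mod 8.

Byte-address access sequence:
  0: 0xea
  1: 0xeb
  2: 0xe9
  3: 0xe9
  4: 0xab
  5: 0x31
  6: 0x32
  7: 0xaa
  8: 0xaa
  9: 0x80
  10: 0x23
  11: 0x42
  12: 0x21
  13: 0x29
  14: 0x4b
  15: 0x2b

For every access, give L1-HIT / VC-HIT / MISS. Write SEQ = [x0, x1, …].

SEQ = [MISS, L1-HIT, L1-HIT, L1-HIT, MISS, MISS, L1-HIT, L1-HIT, L1-HIT, MISS, MISS, MISS, VC-HIT, MISS, MISS, VC-HIT]

  [0] addr=0xea blk=58 s=2: MISS | VC []
  [1] addr=0xeb blk=58 s=2: L1-HIT | VC []
  [2] addr=0xe9 blk=58 s=2: L1-HIT | VC []
  [3] addr=0xe9 blk=58 s=2: L1-HIT | VC []
  [4] addr=0xab blk=42 s=2: MISS | VC [58]
  [5] addr=0x31 blk=12 s=4: MISS | VC [58]
  [6] addr=0x32 blk=12 s=4: L1-HIT | VC [58]
  [7] addr=0xaa blk=42 s=2: L1-HIT | VC [58]
  [8] addr=0xaa blk=42 s=2: L1-HIT | VC [58]
  [9] addr=0x80 blk=32 s=0: MISS | VC [58]
  [10] addr=0x23 blk=8 s=0: MISS | VC [58, 32]
  [11] addr=0x42 blk=16 s=0: MISS | VC [58, 32, 8]
  [12] addr=0x21 blk=8 s=0: VC-HIT | VC [58, 32, 16]
  [13] addr=0x29 blk=10 s=2: MISS | VC [32, 16, 42]
  [14] addr=0x4b blk=18 s=2: MISS | VC [16, 42, 10]
  [15] addr=0x2b blk=10 s=2: VC-HIT | VC [16, 42, 18]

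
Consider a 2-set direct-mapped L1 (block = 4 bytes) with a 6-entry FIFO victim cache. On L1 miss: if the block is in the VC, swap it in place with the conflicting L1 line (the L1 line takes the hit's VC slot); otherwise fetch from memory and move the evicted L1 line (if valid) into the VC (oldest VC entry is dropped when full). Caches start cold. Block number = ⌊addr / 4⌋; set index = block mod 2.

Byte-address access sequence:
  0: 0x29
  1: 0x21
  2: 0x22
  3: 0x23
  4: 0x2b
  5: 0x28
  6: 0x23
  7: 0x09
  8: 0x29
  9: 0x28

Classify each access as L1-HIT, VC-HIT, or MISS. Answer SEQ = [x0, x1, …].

SEQ = [MISS, MISS, L1-HIT, L1-HIT, VC-HIT, L1-HIT, VC-HIT, MISS, VC-HIT, L1-HIT]

#0 0x29→b10/s0 MISS; vc=[]
#1 0x21→b8/s0 MISS; vc=[10]
#2 0x22→b8/s0 L1-HIT; vc=[10]
#3 0x23→b8/s0 L1-HIT; vc=[10]
#4 0x2b→b10/s0 VC-HIT; vc=[8]
#5 0x28→b10/s0 L1-HIT; vc=[8]
#6 0x23→b8/s0 VC-HIT; vc=[10]
#7 0x9→b2/s0 MISS; vc=[10,8]
#8 0x29→b10/s0 VC-HIT; vc=[2,8]
#9 0x28→b10/s0 L1-HIT; vc=[2,8]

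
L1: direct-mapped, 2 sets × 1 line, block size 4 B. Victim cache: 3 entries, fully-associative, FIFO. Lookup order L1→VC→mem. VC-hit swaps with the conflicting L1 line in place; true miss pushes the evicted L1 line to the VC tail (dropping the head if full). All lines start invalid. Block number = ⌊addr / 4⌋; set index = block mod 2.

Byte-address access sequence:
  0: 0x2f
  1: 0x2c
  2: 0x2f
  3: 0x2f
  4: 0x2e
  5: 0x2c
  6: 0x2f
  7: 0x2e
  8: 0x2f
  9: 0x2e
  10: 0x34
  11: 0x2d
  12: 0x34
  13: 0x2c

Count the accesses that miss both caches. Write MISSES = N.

0: 0x2f (blk 11, set 1) → MISS  vc=[]
1: 0x2c (blk 11, set 1) → L1-HIT  vc=[]
2: 0x2f (blk 11, set 1) → L1-HIT  vc=[]
3: 0x2f (blk 11, set 1) → L1-HIT  vc=[]
4: 0x2e (blk 11, set 1) → L1-HIT  vc=[]
5: 0x2c (blk 11, set 1) → L1-HIT  vc=[]
6: 0x2f (blk 11, set 1) → L1-HIT  vc=[]
7: 0x2e (blk 11, set 1) → L1-HIT  vc=[]
8: 0x2f (blk 11, set 1) → L1-HIT  vc=[]
9: 0x2e (blk 11, set 1) → L1-HIT  vc=[]
10: 0x34 (blk 13, set 1) → MISS  vc=[11]
11: 0x2d (blk 11, set 1) → VC-HIT  vc=[13]
12: 0x34 (blk 13, set 1) → VC-HIT  vc=[11]
13: 0x2c (blk 11, set 1) → VC-HIT  vc=[13]

MISSES = 2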